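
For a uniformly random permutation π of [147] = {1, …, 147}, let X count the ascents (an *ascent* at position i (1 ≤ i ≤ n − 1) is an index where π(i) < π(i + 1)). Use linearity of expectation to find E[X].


Write X = Σ X_I over i = 1, …, 146, with X_I the indicator of one ascent.
There are 146 indicators.
For each fixed i, the pair (π(i), π(i+1)) is a uniformly random ordered pair of distinct values from {1, …, 147}; by symmetry P[π(i) < π(i+1)] = 1/2.
By linearity: E[X] = 146 · (1/2) = (147 − 1) · (1/2) = 73 ≈ 73.0000.

E[X] = 73 = 73.0000.


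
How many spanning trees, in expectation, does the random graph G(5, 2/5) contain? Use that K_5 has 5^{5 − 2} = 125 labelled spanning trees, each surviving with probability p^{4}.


K_5 has 5^{5 − 2} = 125 labelled spanning trees.
For each such spanning tree H, let X_H = 1 if all 4 edges of H are present in G. Then P[X_H = 1] = p^{4} = (2/5)^{4} = 16/625.
Summing the indicators: E[X] = Σ_H E[X_H] = 125 · p^{4} = 125 · 16/625 = 16/5.
Numerically: E[X] ≈ 3.2.

E[X] = 125 · (2/5)^{4} = 16/5 ≈ 3.2.


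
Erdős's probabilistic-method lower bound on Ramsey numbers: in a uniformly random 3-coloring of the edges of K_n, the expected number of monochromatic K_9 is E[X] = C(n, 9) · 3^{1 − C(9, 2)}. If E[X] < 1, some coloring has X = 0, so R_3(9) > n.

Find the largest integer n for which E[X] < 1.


We need C(n, 9) · 3^{1 − 36} < 1, i.e. C(n, 9) < 3^{36 − 1} = 50031545098999707.
Check values of n near the boundary:
  n = 300: C(300, 9) = 48052241692154700; 48052241692154700 < 50031545098999707? YES
  n = 301: C(301, 9) = 49533303936090975; 49533303936090975 < 50031545098999707? YES
  n = 302: C(302, 9) = 51054804739588650; 51054804739588650 < 50031545098999707? NO
  n = 303: C(303, 9) = 52617706925494425; 52617706925494425 < 50031545098999707? NO
The largest n with C(n, 9) < 50031545098999707 is n = 301 (where E[X] = 16511101312030325/16677181699666569 ≈ 0.99004). Hence R_3(9) > 301, i.e. R_3(9) ≥ 302.

Largest n = 301; hence R_3(9) > 301.


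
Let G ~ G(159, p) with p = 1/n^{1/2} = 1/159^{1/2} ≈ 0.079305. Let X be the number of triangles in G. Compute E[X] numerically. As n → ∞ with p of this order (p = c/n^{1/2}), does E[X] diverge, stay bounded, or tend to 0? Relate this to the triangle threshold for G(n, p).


Number of potential triangles: C(159, 3) = 657359.
Each occurs with probability p³ ≈ (0.079305)³ ≈ 4.9877458e-04.
By linearity: E[X] = C(159, 3)·p³ ≈ 657359 · 4.9877458e-04 ≈ 327.87396.
Since α = 1/2 < 1, p = c/n^{1/2} ≫ 1/n is above the triangle threshold p ~ 1/n. Asymptotically E[X] ~ (c³/6)·n^{3(1−α)} = (1³/6)·n^{1.5} → ∞; triangles are abundant w.h.p.

E[X] ≈ 327.87396; in regime p = Θ(1/n^{1/2}) E[X] diverges (above the triangle threshold p ~ 1/n).


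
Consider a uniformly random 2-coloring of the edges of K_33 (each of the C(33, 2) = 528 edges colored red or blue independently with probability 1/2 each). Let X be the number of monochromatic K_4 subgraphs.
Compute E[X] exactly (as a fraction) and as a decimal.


Let X = Σ_S X_S over the C(33, 4) = 40920 subsets S of size 4, where X_S = 1 if the K_4 on S is monochromatic.
For a fixed S, the K_4 on S has C(4, 2) = 6 edges. P[all 6 edges red] = (1/2)^6, and likewise for blue, so P[monochromatic] = 2·(1/2)^6 = 2^{1 − 6} = 1/32.
Summing: E[X] = C(33, 4) · 2^{1 − 6} = 40920 · 1/32 = 5115/4.
Numerically: E[X] ≈ 1278.75000.

E[X] = C(33,4)·2^(1−C(4,2)) = 5115/4 ≈ 1278.75000.


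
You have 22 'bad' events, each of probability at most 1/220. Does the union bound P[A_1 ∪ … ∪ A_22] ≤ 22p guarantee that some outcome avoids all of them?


Union bound: P[∪_{i=1}^{22} A_i] ≤ Σ_i P[A_i] ≤ 22·p = 22·(1/220) = 1/10.
Numerically: 1/10 ≈ 0.10000.
Is 1/10 < 1? YES.
Since P[∪ A_i] ≤ 1/10 < 1, the complement has P[∩ A_i^c] ≥ 1 − 1/10 = 9/10 > 0, so some outcome avoids every A_i.

22·p = 1/10 ≈ 0.10000; existence CERTIFIED by the union bound.


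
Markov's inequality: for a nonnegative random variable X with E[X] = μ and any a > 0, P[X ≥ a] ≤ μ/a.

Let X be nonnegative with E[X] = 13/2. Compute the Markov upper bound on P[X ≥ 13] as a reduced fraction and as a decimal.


μ = E[X] = 13/2, a = 13.
Markov: P[X ≥ 13] ≤ μ/a = (13/2)/13 = 1/2.
Numerically: ≈ 0.500.
(Since a = 13 > μ = 6.500, the bound 1/2 is < 1 and informative.)

P[X ≥ 13] ≤ 1/2 ≈ 0.500.


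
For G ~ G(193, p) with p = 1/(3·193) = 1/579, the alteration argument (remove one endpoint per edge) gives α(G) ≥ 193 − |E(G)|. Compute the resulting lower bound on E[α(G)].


E[|E(G)|] = C(193, 2)·p = 18528 · (1/579) = 32.
E[α(G)] ≥ n − E[|E(G)|] = 193 − 32 = 161.
Numerically: ≈ 161.00000.
(This is only a lower bound; the true E[α(G)] may be larger.)

E[α(G)] ≥ 161 ≈ 161.00000.


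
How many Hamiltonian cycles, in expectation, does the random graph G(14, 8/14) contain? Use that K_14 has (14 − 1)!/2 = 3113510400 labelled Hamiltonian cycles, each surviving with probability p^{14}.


K_14 has (14 − 1)!/2 = 3113510400 labelled Hamiltonian cycles.
For each such Hamiltonian cycle H, let X_H = 1 if all 14 edges of H are present in G. Then P[X_H = 1] = p^{14} = (4/7)^{14} = 268435456/678223072849.
By linearity: E[X] = Σ_H E[X_H] = 3113510400 · p^{14} = 3113510400 · 268435456/678223072849 = 119396654854963200/96889010407.
Numerically: E[X] ≈ 1.23e+06.

E[X] = 3113510400 · (4/7)^{14} = 119396654854963200/96889010407 ≈ 1.23e+06.


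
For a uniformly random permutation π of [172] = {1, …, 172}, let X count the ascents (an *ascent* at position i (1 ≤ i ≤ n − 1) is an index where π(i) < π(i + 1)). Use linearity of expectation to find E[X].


Write X = Σ X_I over i = 1, …, 171, with X_I the indicator of one ascent.
There are 171 indicators.
For each fixed i, the pair (π(i), π(i+1)) is a uniformly random ordered pair of distinct values from {1, …, 172}; by symmetry P[π(i) < π(i+1)] = 1/2.
By linearity: E[X] = 171 · (1/2) = (172 − 1) · (1/2) = 171/2 ≈ 85.500000.

E[X] = 171/2 = 85.500000.


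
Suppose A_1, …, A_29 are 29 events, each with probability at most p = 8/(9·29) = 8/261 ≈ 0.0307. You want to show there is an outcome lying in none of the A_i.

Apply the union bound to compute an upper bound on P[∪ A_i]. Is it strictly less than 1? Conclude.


Union bound: P[∪_{i=1}^{29} A_i] ≤ Σ_i P[A_i] ≤ 29·p = 29·(8/261) = 8/9.
Numerically: 8/9 ≈ 0.8889.
Is 8/9 < 1? YES.
Since P[∪ A_i] ≤ 8/9 < 1, the complement has P[∩ A_i^c] ≥ 1 − 8/9 = 1/9 > 0, so some outcome avoids every A_i.

29·p = 8/9 ≈ 0.8889; existence CERTIFIED by the union bound.


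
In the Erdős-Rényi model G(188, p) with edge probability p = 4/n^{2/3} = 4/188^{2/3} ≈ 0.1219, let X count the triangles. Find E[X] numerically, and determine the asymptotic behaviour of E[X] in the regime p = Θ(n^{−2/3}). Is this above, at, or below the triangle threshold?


Number of potential triangles: C(188, 3) = 1089836.
Each occurs with probability p³ ≈ (0.1219)³ ≈ 1.810774e-03.
By linearity: E[X] = C(188, 3)·p³ ≈ 1089836 · 1.810774e-03 ≈ 1973.4468.
Since α = 2/3 < 1, p = c/n^{2/3} ≫ 1/n is above the triangle threshold p ~ 1/n. Asymptotically E[X] ~ (c³/6)·n^{3(1−α)} = (4³/6)·n^{1} → ∞; triangles are abundant w.h.p.

E[X] ≈ 1973.4468; in regime p = Θ(1/n^{2/3}) E[X] diverges (above the triangle threshold p ~ 1/n).


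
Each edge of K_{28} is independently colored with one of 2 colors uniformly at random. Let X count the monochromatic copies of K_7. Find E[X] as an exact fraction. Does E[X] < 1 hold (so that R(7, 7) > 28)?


E[X] = C(28, 7) · 2^{1 − 21} = 1184040 · 2^{−20} = 1184040/1048576.
As a reduced fraction: E[X] = 148005/131072 ≈ 1.1292.
Is E[X] < 1? NO.
Since E[X] ≥ 1, the first-moment bound is inconclusive at n = 28; it does NOT by itself certify R(7, 7) > 28.

E[X] = 148005/131072 ≈ 1.1292; E[X] ≥ 1; first-moment method inconclusive here.


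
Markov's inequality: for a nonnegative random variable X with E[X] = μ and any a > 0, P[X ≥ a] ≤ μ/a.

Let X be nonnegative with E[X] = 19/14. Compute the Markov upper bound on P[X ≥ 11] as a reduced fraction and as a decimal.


μ = E[X] = 19/14, a = 11.
Markov: P[X ≥ 11] ≤ μ/a = (19/14)/11 = 19/154.
Numerically: ≈ 0.12338.
(Since a = 11 > μ = 1.35714, the bound 19/154 is < 1 and informative.)

P[X ≥ 11] ≤ 19/154 ≈ 0.12338.


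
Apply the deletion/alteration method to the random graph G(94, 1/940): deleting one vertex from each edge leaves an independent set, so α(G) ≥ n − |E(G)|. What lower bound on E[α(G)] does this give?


E[|E(G)|] = C(94, 2)·p = 4371 · (1/940) = 93/20.
E[α(G)] ≥ n − E[|E(G)|] = 94 − 93/20 = 1787/20.
Numerically: ≈ 89.350000.
(This is only a lower bound; the true E[α(G)] may be larger.)

E[α(G)] ≥ 1787/20 ≈ 89.350000.


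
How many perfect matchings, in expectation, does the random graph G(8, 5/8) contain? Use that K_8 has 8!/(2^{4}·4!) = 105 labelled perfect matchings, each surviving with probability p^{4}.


K_8 has 8!/(2^{4}·4!) = 105 labelled perfect matchings.
For each such perfect matching H, let X_H = 1 if all 4 edges of H are present in G. Then P[X_H = 1] = p^{4} = (5/8)^{4} = 625/4096.
By linearity: E[X] = Σ_H E[X_H] = 105 · p^{4} = 105 · 625/4096 = 65625/4096.
Numerically: E[X] ≈ 16.

E[X] = 105 · (5/8)^{4} = 65625/4096 ≈ 16.


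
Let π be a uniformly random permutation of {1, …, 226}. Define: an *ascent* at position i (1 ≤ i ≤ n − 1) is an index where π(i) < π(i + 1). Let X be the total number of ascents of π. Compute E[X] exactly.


Write X = Σ X_I over i = 1, …, 225, with X_I the indicator of one ascent.
There are 225 indicators.
For each fixed i, the pair (π(i), π(i+1)) is a uniformly random ordered pair of distinct values from {1, …, 226}; by symmetry P[π(i) < π(i+1)] = 1/2.
By linearity: E[X] = 225 · (1/2) = (226 − 1) · (1/2) = 225/2 ≈ 112.50000.

E[X] = 225/2 = 112.50000.


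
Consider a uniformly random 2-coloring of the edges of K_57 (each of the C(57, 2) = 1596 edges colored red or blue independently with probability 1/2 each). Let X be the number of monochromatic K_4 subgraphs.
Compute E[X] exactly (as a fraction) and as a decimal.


Let X = Σ_S X_S over the C(57, 4) = 395010 subsets S of size 4, where X_S = 1 if the K_4 on S is monochromatic.
For a fixed S, the K_4 on S has C(4, 2) = 6 edges. P[all 6 edges red] = (1/2)^6, and likewise for blue, so P[monochromatic] = 2·(1/2)^6 = 2^{1 − 6} = 1/32.
By linearity of expectation: E[X] = C(57, 4) · 2^{1 − 6} = 395010 · 1/32 = 197505/16.
Numerically: E[X] ≈ 12344.06250.

E[X] = C(57,4)·2^(1−C(4,2)) = 197505/16 ≈ 12344.06250.


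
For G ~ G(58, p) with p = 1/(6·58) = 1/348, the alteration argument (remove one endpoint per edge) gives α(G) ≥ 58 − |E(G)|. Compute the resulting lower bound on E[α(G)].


E[|E(G)|] = C(58, 2)·p = 1653 · (1/348) = 19/4.
E[α(G)] ≥ n − E[|E(G)|] = 58 − 19/4 = 213/4.
Numerically: ≈ 53.250000.
(This is only a lower bound; the true E[α(G)] may be larger.)

E[α(G)] ≥ 213/4 ≈ 53.250000.


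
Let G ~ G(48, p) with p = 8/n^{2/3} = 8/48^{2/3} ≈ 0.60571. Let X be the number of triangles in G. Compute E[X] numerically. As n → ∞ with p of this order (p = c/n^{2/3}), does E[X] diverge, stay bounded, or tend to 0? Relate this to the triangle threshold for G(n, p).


Number of potential triangles: C(48, 3) = 17296.
Each occurs with probability p³ ≈ (0.60571)³ ≈ 2.2222222e-01.
By linearity: E[X] = C(48, 3)·p³ ≈ 17296 · 2.2222222e-01 ≈ 3843.55556.
Since α = 2/3 < 1, p = c/n^{2/3} ≫ 1/n is above the triangle threshold p ~ 1/n. Asymptotically E[X] ~ (c³/6)·n^{3(1−α)} = (8³/6)·n^{1} → ∞; triangles are abundant w.h.p.

E[X] ≈ 3843.55556; in regime p = Θ(1/n^{2/3}) E[X] diverges (above the triangle threshold p ~ 1/n).


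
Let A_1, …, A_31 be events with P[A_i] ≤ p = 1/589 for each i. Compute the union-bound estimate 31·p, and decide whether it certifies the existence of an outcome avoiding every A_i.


Union bound: P[∪_{i=1}^{31} A_i] ≤ Σ_i P[A_i] ≤ 31·p = 31·(1/589) = 1/19.
Numerically: 1/19 ≈ 0.052632.
Is 1/19 < 1? YES.
Since P[∪ A_i] ≤ 1/19 < 1, the complement has P[∩ A_i^c] ≥ 1 − 1/19 = 18/19 > 0, so some outcome avoids every A_i.

31·p = 1/19 ≈ 0.052632; existence CERTIFIED by the union bound.


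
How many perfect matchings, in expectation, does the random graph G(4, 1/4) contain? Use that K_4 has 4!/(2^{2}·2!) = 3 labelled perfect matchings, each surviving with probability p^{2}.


K_4 has 4!/(2^{2}·2!) = 3 labelled perfect matchings.
For each such perfect matching H, let X_H = 1 if all 2 edges of H are present in G. Then P[X_H = 1] = p^{2} = (1/4)^{2} = 1/16.
By linearity: E[X] = Σ_H E[X_H] = 3 · p^{2} = 3 · 1/16 = 3/16.
Numerically: E[X] ≈ 0.1875.

E[X] = 3 · (1/4)^{2} = 3/16 ≈ 0.1875.


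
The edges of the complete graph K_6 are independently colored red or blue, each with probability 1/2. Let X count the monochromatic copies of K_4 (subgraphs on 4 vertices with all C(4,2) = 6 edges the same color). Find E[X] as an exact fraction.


Let X = Σ_S X_S over the C(6, 4) = 15 subsets S of size 4, where X_S = 1 if the K_4 on S is monochromatic.
For a fixed S, the K_4 on S has C(4, 2) = 6 edges. P[all 6 edges red] = (1/2)^6, and likewise for blue, so P[monochromatic] = 2·(1/2)^6 = 2^{1 − 6} = 1/32.
By linearity: E[X] = C(6, 4) · 2^{1 − 6} = 15 · 1/32 = 15/32.
Numerically: E[X] ≈ 0.469.

E[X] = C(6,4)·2^(1−C(4,2)) = 15/32 ≈ 0.469.


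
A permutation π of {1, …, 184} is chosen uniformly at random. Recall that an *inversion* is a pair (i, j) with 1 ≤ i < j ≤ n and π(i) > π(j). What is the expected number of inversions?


Write X = Σ X_I over the C(184, 2) = 16836 pairs i < j, with X_I the indicator of one inversion.
There are 16836 indicators.
For each fixed pair i < j, the values π(i) and π(j) are two distinct elements of {1, …, 184} in uniformly random order; by symmetry P[π(i) > π(j)] = 1/2.
By linearity: E[X] = 16836 · (1/2) = C(184, 2) · (1/2) = 16836/2 = 8418 ≈ 8418.0000.

E[X] = 8418 = 8418.0000.


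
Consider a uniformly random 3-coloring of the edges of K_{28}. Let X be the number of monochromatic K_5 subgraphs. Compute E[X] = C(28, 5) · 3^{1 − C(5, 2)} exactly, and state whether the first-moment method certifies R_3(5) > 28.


E[X] = C(28, 5) · 3^{1 − 10} = 98280 · 3^{−9} = 98280/19683.
As a reduced fraction: E[X] = 3640/729 ≈ 4.99314.
Is E[X] < 1? NO.
Since E[X] ≥ 1, the first-moment bound is inconclusive at n = 28; it does NOT by itself certify R_3(5) > 28.

E[X] = 3640/729 ≈ 4.99314; E[X] ≥ 1; first-moment method inconclusive here.


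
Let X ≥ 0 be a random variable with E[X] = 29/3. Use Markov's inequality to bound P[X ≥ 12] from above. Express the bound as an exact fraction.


μ = E[X] = 29/3, a = 12.
Markov: P[X ≥ 12] ≤ μ/a = (29/3)/12 = 29/36.
Numerically: ≈ 0.806.
(Since a = 12 > μ = 9.667, the bound 29/36 is < 1 and informative.)

P[X ≥ 12] ≤ 29/36 ≈ 0.806.


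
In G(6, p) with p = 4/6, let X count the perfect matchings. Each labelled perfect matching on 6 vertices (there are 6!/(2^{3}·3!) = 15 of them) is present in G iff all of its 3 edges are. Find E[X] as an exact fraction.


K_6 has 6!/(2^{3}·3!) = 15 labelled perfect matchings.
For each such perfect matching H, let X_H = 1 if all 3 edges of H are present in G. Then P[X_H = 1] = p^{3} = (2/3)^{3} = 8/27.
By linearity: E[X] = Σ_H E[X_H] = 15 · p^{3} = 15 · 8/27 = 40/9.
Numerically: E[X] ≈ 4.444.

E[X] = 15 · (2/3)^{3} = 40/9 ≈ 4.444.


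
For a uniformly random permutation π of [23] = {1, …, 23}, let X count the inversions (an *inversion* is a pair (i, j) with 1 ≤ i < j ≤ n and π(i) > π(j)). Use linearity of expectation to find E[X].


Write X = Σ X_I over the C(23, 2) = 253 pairs i < j, with X_I the indicator of one inversion.
There are 253 indicators.
For each fixed pair i < j, the values π(i) and π(j) are two distinct elements of {1, …, 23} in uniformly random order; by symmetry P[π(i) > π(j)] = 1/2.
By linearity: E[X] = 253 · (1/2) = C(23, 2) · (1/2) = 253/2 = 253/2 ≈ 126.500000.

E[X] = 253/2 = 126.500000.


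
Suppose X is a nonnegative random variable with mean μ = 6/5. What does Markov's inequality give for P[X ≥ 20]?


μ = E[X] = 6/5, a = 20.
Markov: P[X ≥ 20] ≤ μ/a = (6/5)/20 = 3/50.
Numerically: ≈ 0.060.
(Since a = 20 > μ = 1.200, the bound 3/50 is < 1 and informative.)

P[X ≥ 20] ≤ 3/50 ≈ 0.060.


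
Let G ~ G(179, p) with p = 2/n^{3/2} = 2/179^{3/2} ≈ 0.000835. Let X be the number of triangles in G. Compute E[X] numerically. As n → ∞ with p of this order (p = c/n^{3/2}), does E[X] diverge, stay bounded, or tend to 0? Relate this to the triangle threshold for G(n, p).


Number of potential triangles: C(179, 3) = 939929.
Each occurs with probability p³ ≈ (0.000835)³ ≈ 5.82440e-10.
By linearity: E[X] = C(179, 3)·p³ ≈ 939929 · 5.82440e-10 ≈ 0.001.
Since α = 3/2 > 1, p = c/n^{3/2} = o(1/n) is below the triangle threshold p ~ 1/n. Asymptotically E[X] ~ (c³/6)·n^{3(1−α)} = (2³/6)·n^{-1.5} → 0, so by Markov's inequality G has no triangles w.h.p.

E[X] ≈ 0.001; in regime p = Θ(1/n^{3/2}) E[X] tends to 0 (below the triangle threshold p ~ 1/n).


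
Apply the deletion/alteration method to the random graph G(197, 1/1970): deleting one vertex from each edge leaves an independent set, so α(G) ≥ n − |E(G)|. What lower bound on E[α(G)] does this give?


E[|E(G)|] = C(197, 2)·p = 19306 · (1/1970) = 49/5.
E[α(G)] ≥ n − E[|E(G)|] = 197 − 49/5 = 936/5.
Numerically: ≈ 187.2000.
(This is only a lower bound; the true E[α(G)] may be larger.)

E[α(G)] ≥ 936/5 ≈ 187.2000.


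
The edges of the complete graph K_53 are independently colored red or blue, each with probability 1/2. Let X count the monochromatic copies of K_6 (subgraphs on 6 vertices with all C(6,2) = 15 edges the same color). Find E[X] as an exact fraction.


Let X = Σ_S X_S over the C(53, 6) = 22957480 subsets S of size 6, where X_S = 1 if the K_6 on S is monochromatic.
For a fixed S, the K_6 on S has C(6, 2) = 15 edges. P[all 15 edges red] = (1/2)^15, and likewise for blue, so P[monochromatic] = 2·(1/2)^15 = 2^{1 − 15} = 1/16384.
Summing: E[X] = C(53, 6) · 2^{1 − 15} = 22957480 · 1/16384 = 2869685/2048.
Numerically: E[X] ≈ 1401.213379.

E[X] = C(53,6)·2^(1−C(6,2)) = 2869685/2048 ≈ 1401.213379.


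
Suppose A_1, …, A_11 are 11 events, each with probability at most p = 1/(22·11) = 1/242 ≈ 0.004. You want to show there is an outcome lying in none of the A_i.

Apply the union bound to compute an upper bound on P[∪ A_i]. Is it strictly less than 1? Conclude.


Union bound: P[∪_{i=1}^{11} A_i] ≤ Σ_i P[A_i] ≤ 11·p = 11·(1/242) = 1/22.
Numerically: 1/22 ≈ 0.045.
Is 1/22 < 1? YES.
Since P[∪ A_i] ≤ 1/22 < 1, the complement has P[∩ A_i^c] ≥ 1 − 1/22 = 21/22 > 0, so some outcome avoids every A_i.

11·p = 1/22 ≈ 0.045; existence CERTIFIED by the union bound.


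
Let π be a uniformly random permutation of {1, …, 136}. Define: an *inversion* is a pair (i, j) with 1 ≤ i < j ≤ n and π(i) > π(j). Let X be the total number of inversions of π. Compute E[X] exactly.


Write X = Σ X_I over the C(136, 2) = 9180 pairs i < j, with X_I the indicator of one inversion.
There are 9180 indicators.
For each fixed pair i < j, the values π(i) and π(j) are two distinct elements of {1, …, 136} in uniformly random order; by symmetry P[π(i) > π(j)] = 1/2.
By linearity: E[X] = 9180 · (1/2) = C(136, 2) · (1/2) = 9180/2 = 4590 ≈ 4590.0000.

E[X] = 4590 = 4590.0000.


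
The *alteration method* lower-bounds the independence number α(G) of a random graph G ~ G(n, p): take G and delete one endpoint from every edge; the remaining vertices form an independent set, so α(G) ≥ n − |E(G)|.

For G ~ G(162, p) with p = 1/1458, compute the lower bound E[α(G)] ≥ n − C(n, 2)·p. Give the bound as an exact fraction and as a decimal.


E[|E(G)|] = C(162, 2)·p = 13041 · (1/1458) = 161/18.
E[α(G)] ≥ n − E[|E(G)|] = 162 − 161/18 = 2755/18.
Numerically: ≈ 153.055556.
(This is only a lower bound; the true E[α(G)] may be larger.)

E[α(G)] ≥ 2755/18 ≈ 153.055556.


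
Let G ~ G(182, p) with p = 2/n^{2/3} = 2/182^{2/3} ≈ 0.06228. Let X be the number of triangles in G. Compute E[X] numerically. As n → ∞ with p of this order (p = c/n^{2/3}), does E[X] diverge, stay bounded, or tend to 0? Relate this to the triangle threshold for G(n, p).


Number of potential triangles: C(182, 3) = 988260.
Each occurs with probability p³ ≈ (0.06228)³ ≈ 2.415167e-04.
By linearity: E[X] = C(182, 3)·p³ ≈ 988260 · 2.415167e-04 ≈ 238.6813.
Since α = 2/3 < 1, p = c/n^{2/3} ≫ 1/n is above the triangle threshold p ~ 1/n. Asymptotically E[X] ~ (c³/6)·n^{3(1−α)} = (2³/6)·n^{1} → ∞; triangles are abundant w.h.p.

E[X] ≈ 238.6813; in regime p = Θ(1/n^{2/3}) E[X] diverges (above the triangle threshold p ~ 1/n).


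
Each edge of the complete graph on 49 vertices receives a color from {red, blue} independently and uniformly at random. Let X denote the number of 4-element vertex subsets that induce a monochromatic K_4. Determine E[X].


Let X = Σ_S X_S over the C(49, 4) = 211876 subsets S of size 4, where X_S = 1 if the K_4 on S is monochromatic.
For a fixed S, the K_4 on S has C(4, 2) = 6 edges. P[all 6 edges red] = (1/2)^6, and likewise for blue, so P[monochromatic] = 2·(1/2)^6 = 2^{1 − 6} = 1/32.
By linearity: E[X] = C(49, 4) · 2^{1 − 6} = 211876 · 1/32 = 52969/8.
Numerically: E[X] ≈ 6621.1250.

E[X] = C(49,4)·2^(1−C(4,2)) = 52969/8 ≈ 6621.1250.


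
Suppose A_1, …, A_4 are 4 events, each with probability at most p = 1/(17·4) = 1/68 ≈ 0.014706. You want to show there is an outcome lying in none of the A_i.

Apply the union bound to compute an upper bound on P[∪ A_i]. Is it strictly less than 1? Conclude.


Union bound: P[∪_{i=1}^{4} A_i] ≤ Σ_i P[A_i] ≤ 4·p = 4·(1/68) = 1/17.
Numerically: 1/17 ≈ 0.058824.
Is 1/17 < 1? YES.
Since P[∪ A_i] ≤ 1/17 < 1, the complement has P[∩ A_i^c] ≥ 1 − 1/17 = 16/17 > 0, so some outcome avoids every A_i.

4·p = 1/17 ≈ 0.058824; existence CERTIFIED by the union bound.


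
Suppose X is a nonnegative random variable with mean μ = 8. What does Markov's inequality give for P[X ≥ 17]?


μ = E[X] = 8, a = 17.
Markov: P[X ≥ 17] ≤ μ/a = (8)/17 = 8/17.
Numerically: ≈ 0.4706.
(Since a = 17 > μ = 8.0000, the bound 8/17 is < 1 and informative.)

P[X ≥ 17] ≤ 8/17 ≈ 0.4706.


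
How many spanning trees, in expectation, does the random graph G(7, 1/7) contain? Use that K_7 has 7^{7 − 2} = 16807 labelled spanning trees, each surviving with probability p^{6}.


K_7 has 7^{7 − 2} = 16807 labelled spanning trees.
For each such spanning tree H, let X_H = 1 if all 6 edges of H are present in G. Then P[X_H = 1] = p^{6} = (1/7)^{6} = 1/117649.
Summing the indicators: E[X] = Σ_H E[X_H] = 16807 · p^{6} = 16807 · 1/117649 = 1/7.
Numerically: E[X] ≈ 0.14286.

E[X] = 16807 · (1/7)^{6} = 1/7 ≈ 0.14286.


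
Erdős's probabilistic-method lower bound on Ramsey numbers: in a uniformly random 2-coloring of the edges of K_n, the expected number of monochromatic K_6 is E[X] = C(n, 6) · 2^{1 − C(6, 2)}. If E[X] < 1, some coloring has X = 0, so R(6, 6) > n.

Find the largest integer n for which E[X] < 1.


We need C(n, 6) · 2^{1 − 15} < 1, i.e. C(n, 6) < 2^{15 − 1} = 16384.
Check values of n near the boundary:
  n = 15: C(15, 6) = 5005; 5005 < 16384? YES
  n = 16: C(16, 6) = 8008; 8008 < 16384? YES
  n = 17: C(17, 6) = 12376; 12376 < 16384? YES
  n = 18: C(18, 6) = 18564; 18564 < 16384? NO
  n = 19: C(19, 6) = 27132; 27132 < 16384? NO
The largest n with C(n, 6) < 16384 is n = 17 (where E[X] = 1547/2048 ≈ 0.7554). Hence R(6, 6) > 17, i.e. R(6, 6) ≥ 18.

Largest n = 17; hence R(6, 6) > 17.


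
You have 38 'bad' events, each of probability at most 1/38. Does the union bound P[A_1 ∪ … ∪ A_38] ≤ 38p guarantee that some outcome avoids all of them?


Union bound: P[∪_{i=1}^{38} A_i] ≤ Σ_i P[A_i] ≤ 38·p = 38·(1/38) = 1.
Numerically: 1 ≈ 1.000000.
Is 1 < 1? NO.
Since the bound 1 is ≥ 1, the union bound is uninformative here; it does NOT by itself certify existence.

38·p = 1 ≈ 1.000000; existence NOT certified by the union bound.


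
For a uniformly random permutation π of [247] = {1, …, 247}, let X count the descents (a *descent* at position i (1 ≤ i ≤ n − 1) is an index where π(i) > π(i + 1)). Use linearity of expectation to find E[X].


Write X = Σ X_I over i = 1, …, 246, with X_I the indicator of one descent.
There are 246 indicators.
For each fixed i, the pair (π(i), π(i+1)) is a uniformly random ordered pair of distinct values from {1, …, 247}; by symmetry P[π(i) > π(i+1)] = 1/2.
By linearity: E[X] = 246 · (1/2) = (247 − 1) · (1/2) = 123 ≈ 123.00000.

E[X] = 123 = 123.00000.


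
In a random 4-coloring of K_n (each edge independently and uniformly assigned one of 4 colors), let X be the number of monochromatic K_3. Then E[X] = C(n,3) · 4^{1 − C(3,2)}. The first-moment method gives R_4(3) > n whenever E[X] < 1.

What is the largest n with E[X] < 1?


We need C(n, 3) · 4^{1 − 3} < 1, i.e. C(n, 3) < 4^{3 − 1} = 16.
Check values of n near the boundary:
  n = 3: C(3, 3) = 1; 1 < 16? YES
  n = 4: C(4, 3) = 4; 4 < 16? YES
  n = 5: C(5, 3) = 10; 10 < 16? YES
  n = 6: C(6, 3) = 20; 20 < 16? NO
  n = 7: C(7, 3) = 35; 35 < 16? NO
The largest n with C(n, 3) < 16 is n = 5 (where E[X] = 5/8 ≈ 0.625000). Hence R_4(3) > 5, i.e. R_4(3) ≥ 6.

Largest n = 5; hence R_4(3) > 5.


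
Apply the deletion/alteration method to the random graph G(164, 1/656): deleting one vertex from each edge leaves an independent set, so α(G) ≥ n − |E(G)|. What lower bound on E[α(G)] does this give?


E[|E(G)|] = C(164, 2)·p = 13366 · (1/656) = 163/8.
E[α(G)] ≥ n − E[|E(G)|] = 164 − 163/8 = 1149/8.
Numerically: ≈ 143.625.
(This is only a lower bound; the true E[α(G)] may be larger.)

E[α(G)] ≥ 1149/8 ≈ 143.625.


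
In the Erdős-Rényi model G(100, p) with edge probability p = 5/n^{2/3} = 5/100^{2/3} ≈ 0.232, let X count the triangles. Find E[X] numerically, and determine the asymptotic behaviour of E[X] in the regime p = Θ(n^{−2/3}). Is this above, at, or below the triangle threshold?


Number of potential triangles: C(100, 3) = 161700.
Each occurs with probability p³ ≈ (0.232)³ ≈ 1.25000e-02.
By linearity: E[X] = C(100, 3)·p³ ≈ 161700 · 1.25000e-02 ≈ 2021.250.
Since α = 2/3 < 1, p = c/n^{2/3} ≫ 1/n is above the triangle threshold p ~ 1/n. Asymptotically E[X] ~ (c³/6)·n^{3(1−α)} = (5³/6)·n^{1} → ∞; triangles are abundant w.h.p.

E[X] ≈ 2021.250; in regime p = Θ(1/n^{2/3}) E[X] diverges (above the triangle threshold p ~ 1/n).


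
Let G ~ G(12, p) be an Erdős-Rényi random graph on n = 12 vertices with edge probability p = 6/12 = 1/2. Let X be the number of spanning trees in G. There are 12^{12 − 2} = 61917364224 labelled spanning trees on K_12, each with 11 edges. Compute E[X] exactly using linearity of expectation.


K_12 has 12^{12 − 2} = 61917364224 labelled spanning trees.
For each such spanning tree H, let X_H = 1 if all 11 edges of H are present in G. Then P[X_H = 1] = p^{11} = (1/2)^{11} = 1/2048.
By linearity of expectation: E[X] = Σ_H E[X_H] = 61917364224 · p^{11} = 61917364224 · 1/2048 = 30233088.
Numerically: E[X] ≈ 3.0233e+07.

E[X] = 61917364224 · (1/2)^{11} = 30233088 ≈ 3.0233e+07.


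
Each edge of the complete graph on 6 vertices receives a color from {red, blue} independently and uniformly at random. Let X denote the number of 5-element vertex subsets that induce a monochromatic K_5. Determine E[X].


Let X = Σ_S X_S over the C(6, 5) = 6 subsets S of size 5, where X_S = 1 if the K_5 on S is monochromatic.
For a fixed S, the K_5 on S has C(5, 2) = 10 edges. P[all 10 edges red] = (1/2)^10, and likewise for blue, so P[monochromatic] = 2·(1/2)^10 = 2^{1 − 10} = 1/512.
By linearity: E[X] = C(6, 5) · 2^{1 − 10} = 6 · 1/512 = 3/256.
Numerically: E[X] ≈ 0.01172.

E[X] = C(6,5)·2^(1−C(5,2)) = 3/256 ≈ 0.01172.


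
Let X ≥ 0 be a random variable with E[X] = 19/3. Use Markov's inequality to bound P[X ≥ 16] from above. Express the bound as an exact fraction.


μ = E[X] = 19/3, a = 16.
Markov: P[X ≥ 16] ≤ μ/a = (19/3)/16 = 19/48.
Numerically: ≈ 0.3958.
(Since a = 16 > μ = 6.3333, the bound 19/48 is < 1 and informative.)

P[X ≥ 16] ≤ 19/48 ≈ 0.3958.


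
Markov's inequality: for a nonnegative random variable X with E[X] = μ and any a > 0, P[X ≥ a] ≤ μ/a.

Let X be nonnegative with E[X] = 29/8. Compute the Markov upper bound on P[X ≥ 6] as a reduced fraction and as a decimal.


μ = E[X] = 29/8, a = 6.
Markov: P[X ≥ 6] ≤ μ/a = (29/8)/6 = 29/48.
Numerically: ≈ 0.6042.
(Since a = 6 > μ = 3.6250, the bound 29/48 is < 1 and informative.)

P[X ≥ 6] ≤ 29/48 ≈ 0.6042.


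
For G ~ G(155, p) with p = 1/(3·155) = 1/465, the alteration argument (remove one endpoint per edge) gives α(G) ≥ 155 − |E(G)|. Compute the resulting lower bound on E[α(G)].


E[|E(G)|] = C(155, 2)·p = 11935 · (1/465) = 77/3.
E[α(G)] ≥ n − E[|E(G)|] = 155 − 77/3 = 388/3.
Numerically: ≈ 129.3333.
(This is only a lower bound; the true E[α(G)] may be larger.)

E[α(G)] ≥ 388/3 ≈ 129.3333.


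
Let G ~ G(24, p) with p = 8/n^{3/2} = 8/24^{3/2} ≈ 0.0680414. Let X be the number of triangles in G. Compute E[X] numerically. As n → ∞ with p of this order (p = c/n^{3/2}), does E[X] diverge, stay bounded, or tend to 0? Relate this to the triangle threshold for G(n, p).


Number of potential triangles: C(24, 3) = 2024.
Each occurs with probability p³ ≈ (0.0680414)³ ≈ 3.15006397e-04.
By linearity: E[X] = C(24, 3)·p³ ≈ 2024 · 3.15006397e-04 ≈ 0.637573.
Since α = 3/2 > 1, p = c/n^{3/2} = o(1/n) is below the triangle threshold p ~ 1/n. Asymptotically E[X] ~ (c³/6)·n^{3(1−α)} = (8³/6)·n^{-1.5} → 0, so by Markov's inequality G has no triangles w.h.p.

E[X] ≈ 0.637573; in regime p = Θ(1/n^{3/2}) E[X] tends to 0 (below the triangle threshold p ~ 1/n).


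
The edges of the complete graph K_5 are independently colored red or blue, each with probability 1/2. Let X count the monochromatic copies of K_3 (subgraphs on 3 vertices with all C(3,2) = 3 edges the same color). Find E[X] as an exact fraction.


Let X = Σ_S X_S over the C(5, 3) = 10 subsets S of size 3, where X_S = 1 if the K_3 on S is monochromatic.
For a fixed S, the K_3 on S has C(3, 2) = 3 edges. P[all 3 edges red] = (1/2)^3, and likewise for blue, so P[monochromatic] = 2·(1/2)^3 = 2^{1 − 3} = 1/4.
Summing: E[X] = C(5, 3) · 2^{1 − 3} = 10 · 1/4 = 5/2.
Numerically: E[X] ≈ 2.5000.

E[X] = C(5,3)·2^(1−C(3,2)) = 5/2 ≈ 2.5000.


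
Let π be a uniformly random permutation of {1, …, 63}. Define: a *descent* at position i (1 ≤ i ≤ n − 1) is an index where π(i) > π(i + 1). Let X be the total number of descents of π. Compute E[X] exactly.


Write X = Σ X_I over i = 1, …, 62, with X_I the indicator of one descent.
There are 62 indicators.
For each fixed i, the pair (π(i), π(i+1)) is a uniformly random ordered pair of distinct values from {1, …, 63}; by symmetry P[π(i) > π(i+1)] = 1/2.
By linearity: E[X] = 62 · (1/2) = (63 − 1) · (1/2) = 31 ≈ 31.00000.

E[X] = 31 = 31.00000.


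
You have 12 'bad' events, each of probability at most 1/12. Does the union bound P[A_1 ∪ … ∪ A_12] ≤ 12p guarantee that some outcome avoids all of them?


Union bound: P[∪_{i=1}^{12} A_i] ≤ Σ_i P[A_i] ≤ 12·p = 12·(1/12) = 1.
Numerically: 1 ≈ 1.000.
Is 1 < 1? NO.
Since the bound 1 is ≥ 1, the union bound is uninformative here; it does NOT by itself certify existence.

12·p = 1 ≈ 1.000; existence NOT certified by the union bound.


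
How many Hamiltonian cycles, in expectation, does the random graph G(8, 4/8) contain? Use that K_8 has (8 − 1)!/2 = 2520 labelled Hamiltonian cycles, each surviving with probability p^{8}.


K_8 has (8 − 1)!/2 = 2520 labelled Hamiltonian cycles.
For each such Hamiltonian cycle H, let X_H = 1 if all 8 edges of H are present in G. Then P[X_H = 1] = p^{8} = (1/2)^{8} = 1/256.
By linearity of expectation: E[X] = Σ_H E[X_H] = 2520 · p^{8} = 2520 · 1/256 = 315/32.
Numerically: E[X] ≈ 9.844.

E[X] = 2520 · (1/2)^{8} = 315/32 ≈ 9.844.


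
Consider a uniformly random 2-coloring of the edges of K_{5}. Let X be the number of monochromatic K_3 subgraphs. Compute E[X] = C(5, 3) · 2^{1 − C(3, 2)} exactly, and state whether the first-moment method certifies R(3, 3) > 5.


E[X] = C(5, 3) · 2^{1 − 3} = 10 · 2^{−2} = 10/4.
As a reduced fraction: E[X] = 5/2 ≈ 2.5000.
Is E[X] < 1? NO.
Since E[X] ≥ 1, the first-moment bound is inconclusive at n = 5; it does NOT by itself certify R(3, 3) > 5.

E[X] = 5/2 ≈ 2.5000; E[X] ≥ 1; first-moment method inconclusive here.


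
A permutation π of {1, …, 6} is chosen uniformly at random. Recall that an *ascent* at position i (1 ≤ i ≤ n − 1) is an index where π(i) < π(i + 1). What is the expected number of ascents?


Write X = Σ X_I over i = 1, …, 5, with X_I the indicator of one ascent.
There are 5 indicators.
For each fixed i, the pair (π(i), π(i+1)) is a uniformly random ordered pair of distinct values from {1, …, 6}; by symmetry P[π(i) < π(i+1)] = 1/2.
By linearity: E[X] = 5 · (1/2) = (6 − 1) · (1/2) = 5/2 ≈ 2.500.

E[X] = 5/2 = 2.500.


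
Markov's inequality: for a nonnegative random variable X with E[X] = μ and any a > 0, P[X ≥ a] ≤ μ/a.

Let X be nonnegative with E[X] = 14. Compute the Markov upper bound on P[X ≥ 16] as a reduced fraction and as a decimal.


μ = E[X] = 14, a = 16.
Markov: P[X ≥ 16] ≤ μ/a = (14)/16 = 7/8.
Numerically: ≈ 0.87500.
(Since a = 16 > μ = 14.00000, the bound 7/8 is < 1 and informative.)

P[X ≥ 16] ≤ 7/8 ≈ 0.87500.


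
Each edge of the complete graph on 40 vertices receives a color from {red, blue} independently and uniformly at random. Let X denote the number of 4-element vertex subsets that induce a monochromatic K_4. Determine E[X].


Let X = Σ_S X_S over the C(40, 4) = 91390 subsets S of size 4, where X_S = 1 if the K_4 on S is monochromatic.
For a fixed S, the K_4 on S has C(4, 2) = 6 edges. P[all 6 edges red] = (1/2)^6, and likewise for blue, so P[monochromatic] = 2·(1/2)^6 = 2^{1 − 6} = 1/32.
Summing: E[X] = C(40, 4) · 2^{1 − 6} = 91390 · 1/32 = 45695/16.
Numerically: E[X] ≈ 2855.9375.

E[X] = C(40,4)·2^(1−C(4,2)) = 45695/16 ≈ 2855.9375.


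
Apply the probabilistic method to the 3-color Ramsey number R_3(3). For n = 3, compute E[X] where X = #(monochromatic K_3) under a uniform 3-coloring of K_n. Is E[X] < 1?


E[X] = C(3, 3) · 3^{1 − 3} = 1 · 3^{−2} = 1/9.
As a reduced fraction: E[X] = 1/9 ≈ 0.111.
Is E[X] < 1? YES.
Since E[X] < 1, there exists a 3-coloring of K_{3} with no monochromatic K_3; hence R_3(3) > 3.

E[X] = 1/9 ≈ 0.111; E[X] < 1, so R_3(3) > 3.


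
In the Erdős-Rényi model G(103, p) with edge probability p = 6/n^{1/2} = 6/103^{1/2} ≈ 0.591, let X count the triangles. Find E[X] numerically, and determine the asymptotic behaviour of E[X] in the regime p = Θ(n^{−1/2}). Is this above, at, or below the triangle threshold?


Number of potential triangles: C(103, 3) = 176851.
Each occurs with probability p³ ≈ (0.591)³ ≈ 2.06632e-01.
By linearity: E[X] = C(103, 3)·p³ ≈ 176851 · 2.06632e-01 ≈ 36543.104.
Since α = 1/2 < 1, p = c/n^{1/2} ≫ 1/n is above the triangle threshold p ~ 1/n. Asymptotically E[X] ~ (c³/6)·n^{3(1−α)} = (6³/6)·n^{1.5} → ∞; triangles are abundant w.h.p.

E[X] ≈ 36543.104; in regime p = Θ(1/n^{1/2}) E[X] diverges (above the triangle threshold p ~ 1/n).


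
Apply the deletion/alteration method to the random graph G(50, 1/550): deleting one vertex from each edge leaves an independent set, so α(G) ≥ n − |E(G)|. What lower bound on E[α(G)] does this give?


E[|E(G)|] = C(50, 2)·p = 1225 · (1/550) = 49/22.
E[α(G)] ≥ n − E[|E(G)|] = 50 − 49/22 = 1051/22.
Numerically: ≈ 47.773.
(This is only a lower bound; the true E[α(G)] may be larger.)

E[α(G)] ≥ 1051/22 ≈ 47.773.


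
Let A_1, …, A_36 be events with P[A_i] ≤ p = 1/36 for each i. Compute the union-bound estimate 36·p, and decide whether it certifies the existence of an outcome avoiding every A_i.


Union bound: P[∪_{i=1}^{36} A_i] ≤ Σ_i P[A_i] ≤ 36·p = 36·(1/36) = 1.
Numerically: 1 ≈ 1.000.
Is 1 < 1? NO.
Since the bound 1 is ≥ 1, the union bound is uninformative here; it does NOT by itself certify existence.

36·p = 1 ≈ 1.000; existence NOT certified by the union bound.


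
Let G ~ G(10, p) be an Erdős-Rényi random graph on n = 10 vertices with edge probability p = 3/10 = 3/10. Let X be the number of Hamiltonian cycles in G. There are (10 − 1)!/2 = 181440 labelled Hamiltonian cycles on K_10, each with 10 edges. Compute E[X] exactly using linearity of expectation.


K_10 has (10 − 1)!/2 = 181440 labelled Hamiltonian cycles.
For each such Hamiltonian cycle H, let X_H = 1 if all 10 edges of H are present in G. Then P[X_H = 1] = p^{10} = (3/10)^{10} = 59049/10000000000.
By linearity: E[X] = Σ_H E[X_H] = 181440 · p^{10} = 181440 · 59049/10000000000 = 33480783/31250000.
Numerically: E[X] ≈ 1.07.

E[X] = 181440 · (3/10)^{10} = 33480783/31250000 ≈ 1.07.


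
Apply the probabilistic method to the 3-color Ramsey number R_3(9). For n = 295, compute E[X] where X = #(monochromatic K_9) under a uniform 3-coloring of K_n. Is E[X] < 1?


E[X] = C(295, 9) · 3^{1 − 36} = 41221140106119260 · 3^{−35} = 41221140106119260/50031545098999707.
As a reduced fraction: E[X] = 41221140106119260/50031545098999707 ≈ 0.824.
Is E[X] < 1? YES.
Since E[X] < 1, there exists a 3-coloring of K_{295} with no monochromatic K_9; hence R_3(9) > 295.

E[X] = 41221140106119260/50031545098999707 ≈ 0.824; E[X] < 1, so R_3(9) > 295.


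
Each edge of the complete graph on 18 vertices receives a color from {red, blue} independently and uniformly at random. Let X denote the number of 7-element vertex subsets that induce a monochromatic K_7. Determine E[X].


Let X = Σ_S X_S over the C(18, 7) = 31824 subsets S of size 7, where X_S = 1 if the K_7 on S is monochromatic.
For a fixed S, the K_7 on S has C(7, 2) = 21 edges. P[all 21 edges red] = (1/2)^21, and likewise for blue, so P[monochromatic] = 2·(1/2)^21 = 2^{1 − 21} = 1/1048576.
By linearity of expectation: E[X] = C(18, 7) · 2^{1 − 21} = 31824 · 1/1048576 = 1989/65536.
Numerically: E[X] ≈ 0.030.

E[X] = C(18,7)·2^(1−C(7,2)) = 1989/65536 ≈ 0.030.


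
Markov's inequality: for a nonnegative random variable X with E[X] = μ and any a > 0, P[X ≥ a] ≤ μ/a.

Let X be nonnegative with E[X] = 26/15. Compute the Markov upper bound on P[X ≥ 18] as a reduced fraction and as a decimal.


μ = E[X] = 26/15, a = 18.
Markov: P[X ≥ 18] ≤ μ/a = (26/15)/18 = 13/135.
Numerically: ≈ 0.096.
(Since a = 18 > μ = 1.733, the bound 13/135 is < 1 and informative.)

P[X ≥ 18] ≤ 13/135 ≈ 0.096.


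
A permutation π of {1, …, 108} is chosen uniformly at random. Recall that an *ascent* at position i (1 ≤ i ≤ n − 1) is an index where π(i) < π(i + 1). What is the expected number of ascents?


Write X = Σ X_I over i = 1, …, 107, with X_I the indicator of one ascent.
There are 107 indicators.
For each fixed i, the pair (π(i), π(i+1)) is a uniformly random ordered pair of distinct values from {1, …, 108}; by symmetry P[π(i) < π(i+1)] = 1/2.
By linearity: E[X] = 107 · (1/2) = (108 − 1) · (1/2) = 107/2 ≈ 53.5000.

E[X] = 107/2 = 53.5000.


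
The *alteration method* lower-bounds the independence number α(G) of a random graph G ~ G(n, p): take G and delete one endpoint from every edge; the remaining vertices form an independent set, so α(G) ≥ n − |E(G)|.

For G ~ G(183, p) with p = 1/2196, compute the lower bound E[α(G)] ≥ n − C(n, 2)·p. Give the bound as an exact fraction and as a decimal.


E[|E(G)|] = C(183, 2)·p = 16653 · (1/2196) = 91/12.
E[α(G)] ≥ n − E[|E(G)|] = 183 − 91/12 = 2105/12.
Numerically: ≈ 175.417.
(This is only a lower bound; the true E[α(G)] may be larger.)

E[α(G)] ≥ 2105/12 ≈ 175.417.
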